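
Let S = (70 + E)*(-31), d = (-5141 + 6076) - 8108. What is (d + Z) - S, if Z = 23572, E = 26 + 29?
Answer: 20274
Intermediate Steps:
E = 55
d = -7173 (d = 935 - 8108 = -7173)
S = -3875 (S = (70 + 55)*(-31) = 125*(-31) = -3875)
(d + Z) - S = (-7173 + 23572) - 1*(-3875) = 16399 + 3875 = 20274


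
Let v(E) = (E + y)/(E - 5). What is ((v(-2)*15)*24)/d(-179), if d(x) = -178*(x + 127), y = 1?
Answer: 45/8099 ≈ 0.0055562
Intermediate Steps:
v(E) = (1 + E)/(-5 + E) (v(E) = (E + 1)/(E - 5) = (1 + E)/(-5 + E))
d(x) = -22606 - 178*x (d(x) = -178*(127 + x) = -22606 - 178*x)
((v(-2)*15)*24)/d(-179) = ((((1 - 2)/(-5 - 2))*15)*24)/(-22606 - 178*(-179)) = (((-1/(-7))*15)*24)/(-22606 + 31862) = ((-⅐*(-1)*15)*24)/9256 = (((⅐)*15)*24)*(1/9256) = ((15/7)*24)*(1/9256) = (360/7)*(1/9256) = 45/8099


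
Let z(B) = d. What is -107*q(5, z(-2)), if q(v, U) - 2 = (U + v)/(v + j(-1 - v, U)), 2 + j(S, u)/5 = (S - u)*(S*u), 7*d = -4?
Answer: -32421/155 ≈ -209.17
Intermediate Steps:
d = -4/7 (d = (⅐)*(-4) = -4/7 ≈ -0.57143)
j(S, u) = -10 + 5*S*u*(S - u) (j(S, u) = -10 + 5*((S - u)*(S*u)) = -10 + 5*(S*u*(S - u)) = -10 + 5*S*u*(S - u))
z(B) = -4/7
q(v, U) = 2 + (U + v)/(-10 + v - 5*U²*(-1 - v) + 5*U*(-1 - v)²) (q(v, U) = 2 + (U + v)/(v + (-10 - 5*(-1 - v)*U² + 5*U*(-1 - v)²)) = 2 + (U + v)/(v + (-10 - 5*U²*(-1 - v) + 5*U*(-1 - v)²)) = 2 + (U + v)/(-10 + v - 5*U²*(-1 - v) + 5*U*(-1 - v)²))
-107*q(5, z(-2)) = -107*(20 - 1*(-4/7) - 3*5 - 10*(-4/7)*(1 + 5)² - 10*(-4/7)²*(1 + 5))/(10 - 1*5 - 5*(-4/7)*(1 + 5)² - 5*(-4/7)²*(1 + 5)) = -107*(20 + 4/7 - 15 - 10*(-4/7)*6² - 10*16/49*6)/(10 - 5 - 5*(-4/7)*6² - 5*16/49*6) = -107*(20 + 4/7 - 15 - 10*(-4/7)*36 - 960/49)/(10 - 5 - 5*(-4/7)*36 - 480/49) = -107*(20 + 4/7 - 15 + 1440/7 - 960/49)/(10 - 5 + 720/7 - 480/49) = -107*9393/(4805/49*49) = -5243*9393/(4805*49) = -107*303/155 = -32421/155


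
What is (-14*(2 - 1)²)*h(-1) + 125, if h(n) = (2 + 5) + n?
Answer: 41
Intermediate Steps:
h(n) = 7 + n
(-14*(2 - 1)²)*h(-1) + 125 = (-14*(2 - 1)²)*(7 - 1) + 125 = -14*1²*6 + 125 = -14*1*6 + 125 = -14*6 + 125 = -84 + 125 = 41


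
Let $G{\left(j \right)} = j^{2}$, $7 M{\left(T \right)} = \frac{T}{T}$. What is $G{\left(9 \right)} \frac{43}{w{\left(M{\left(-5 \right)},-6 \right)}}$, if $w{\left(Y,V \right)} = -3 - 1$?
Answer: $- \frac{3483}{4} \approx -870.75$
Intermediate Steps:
$M{\left(T \right)} = \frac{1}{7}$ ($M{\left(T \right)} = \frac{T \frac{1}{T}}{7} = \frac{1}{7} \cdot 1 = \frac{1}{7}$)
$w{\left(Y,V \right)} = -4$
$G{\left(9 \right)} \frac{43}{w{\left(M{\left(-5 \right)},-6 \right)}} = 9^{2} \frac{43}{-4} = 81 \cdot 43 \left(- \frac{1}{4}\right) = 81 \left(- \frac{43}{4}\right) = - \frac{3483}{4}$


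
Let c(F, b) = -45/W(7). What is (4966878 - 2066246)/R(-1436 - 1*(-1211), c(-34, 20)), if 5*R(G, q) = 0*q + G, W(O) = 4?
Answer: -2900632/45 ≈ -64459.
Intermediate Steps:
c(F, b) = -45/4
R(G, q) = G/5 (R(G, q) = (0*q + G)/5 = (0 + G)/5 = G/5)
(4966878 - 2066246)/R(-1436 - 1*(-1211), c(-34, 20)) = (4966878 - 2066246)/(((-1436 - 1*(-1211))/5)) = 2900632/(((-1436 + 1211)/5)) = 2900632/(((⅕)*(-225))) = 2900632/(-45) = 2900632*(-1/45) = -2900632/45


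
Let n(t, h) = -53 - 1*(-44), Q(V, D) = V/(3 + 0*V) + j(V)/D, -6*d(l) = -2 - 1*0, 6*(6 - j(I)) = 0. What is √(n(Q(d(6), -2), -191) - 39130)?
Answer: I*√39139 ≈ 197.84*I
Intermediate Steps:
j(I) = 6 (j(I) = 6 - ⅙*0 = 6 + 0 = 6)
d(l) = ⅓ (d(l) = -(-2 - 1*0)/6 = -(-2 + 0)/6 = -⅙*(-2) = ⅓)
Q(V, D) = 6/D + V/3 (Q(V, D) = V/(3 + 0*V) + 6/D = V/(3 + 0) + 6/D = V/3 + 6/D = 6/D + V/3)
n(t, h) = -9 (n(t, h) = -53 + 44 = -9)
√(n(Q(d(6), -2), -191) - 39130) = √(-9 - 39130) = √(-39139) = I*√39139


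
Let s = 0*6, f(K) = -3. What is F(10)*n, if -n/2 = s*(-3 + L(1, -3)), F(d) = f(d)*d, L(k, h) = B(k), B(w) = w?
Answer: 0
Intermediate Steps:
L(k, h) = k
s = 0
F(d) = -3*d
n = 0 (n = -0*(-3 + 1) = -0*(-2) = -2*0 = 0)
F(10)*n = -3*10*0 = -30*0 = 0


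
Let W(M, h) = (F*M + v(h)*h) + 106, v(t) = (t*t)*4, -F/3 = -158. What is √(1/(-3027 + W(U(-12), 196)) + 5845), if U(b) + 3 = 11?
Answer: 18*√16365189359392235/30119015 ≈ 76.453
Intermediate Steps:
F = 474 (F = -3*(-158) = 474)
U(b) = 8 (U(b) = -3 + 11 = 8)
v(t) = 4*t² (v(t) = t²*4 = 4*t²)
W(M, h) = 106 + 4*h³ + 474*M (W(M, h) = (474*M + (4*h²)*h) + 106 = (474*M + 4*h³) + 106 = (4*h³ + 474*M) + 106 = 106 + 4*h³ + 474*M)
√(1/(-3027 + W(U(-12), 196)) + 5845) = √(1/(-3027 + (106 + 4*196³ + 474*8)) + 5845) = √(1/(-3027 + (106 + 4*7529536 + 3792)) + 5845) = √(1/(-3027 + (106 + 30118144 + 3792)) + 5845) = √(1/(-3027 + 30122042) + 5845) = √(1/30119015 + 5845) = √(176045642676/30119015) = 18*√16365189359392235/30119015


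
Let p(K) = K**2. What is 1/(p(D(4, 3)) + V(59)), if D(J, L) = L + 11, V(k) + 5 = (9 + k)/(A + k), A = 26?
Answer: 5/959 ≈ 0.0052138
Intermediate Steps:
V(k) = -5 + (9 + k)/(26 + k)
D(J, L) = 11 + L
1/(p(D(4, 3)) + V(59)) = 1/((11 + 3)**2 + (-121 - 4*59)/(26 + 59)) = 1/(14**2 + (-121 - 236)/85) = 1/(196 + (1/85)*(-357)) = 1/(196 - 21/5) = 1/(959/5) = 5/959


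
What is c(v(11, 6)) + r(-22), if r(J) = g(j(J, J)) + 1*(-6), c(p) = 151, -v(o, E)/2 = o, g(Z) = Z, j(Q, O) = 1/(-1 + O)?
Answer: 3334/23 ≈ 144.96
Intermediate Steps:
v(o, E) = -2*o
r(J) = -6 + 1/(-1 + J) (r(J) = 1/(-1 + J) + 1*(-6) = 1/(-1 + J) - 6 = -6 + 1/(-1 + J))
c(v(11, 6)) + r(-22) = 151 + (7 - 6*(-22))/(-1 - 22) = 151 + (7 + 132)/(-23) = 151 - 1/23*139 = 151 - 139/23 = 3334/23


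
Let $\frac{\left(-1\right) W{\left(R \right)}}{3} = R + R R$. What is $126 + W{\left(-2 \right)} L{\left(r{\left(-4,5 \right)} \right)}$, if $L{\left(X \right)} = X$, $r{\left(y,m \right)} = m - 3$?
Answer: $114$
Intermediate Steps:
$r{\left(y,m \right)} = -3 + m$ ($r{\left(y,m \right)} = m - 3 = -3 + m$)
$W{\left(R \right)} = - 3 R - 3 R^{2}$ ($W{\left(R \right)} = - 3 \left(R + R R\right) = - 3 \left(R + R^{2}\right) = - 3 R - 3 R^{2}$)
$126 + W{\left(-2 \right)} L{\left(r{\left(-4,5 \right)} \right)} = 126 + \left(-3\right) \left(-2\right) \left(1 - 2\right) \left(-3 + 5\right) = 126 + \left(-3\right) \left(-2\right) \left(-1\right) 2 = 126 - 12 = 114$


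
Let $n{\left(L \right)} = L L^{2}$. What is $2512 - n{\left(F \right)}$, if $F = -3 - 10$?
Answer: $4709$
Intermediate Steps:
$F = -13$ ($F = -3 - 10 = -13$)
$n{\left(L \right)} = L^{3}$
$2512 - n{\left(F \right)} = 2512 - \left(-13\right)^{3} = 2512 - -2197 = 2512 + 2197 = 4709$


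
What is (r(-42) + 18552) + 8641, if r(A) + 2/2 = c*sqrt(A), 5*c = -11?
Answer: 27192 - 11*I*sqrt(42)/5 ≈ 27192.0 - 14.258*I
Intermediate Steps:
c = -11/5 (c = (1/5)*(-11) = -11/5 ≈ -2.2000)
r(A) = -1 - 11*sqrt(A)/5
(r(-42) + 18552) + 8641 = ((-1 - 11*I*sqrt(42)/5) + 18552) + 8641 = (18551 - 11*I*sqrt(42)/5) + 8641 = 27192 - 11*I*sqrt(42)/5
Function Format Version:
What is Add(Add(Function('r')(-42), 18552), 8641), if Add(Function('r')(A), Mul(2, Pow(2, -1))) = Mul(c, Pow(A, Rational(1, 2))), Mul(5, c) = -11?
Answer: Add(27192, Mul(Rational(-11, 5), I, Pow(42, Rational(1, 2)))) ≈ Add(27192., Mul(-14.258, I))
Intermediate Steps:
c = Rational(-11, 5) (c = Mul(Rational(1, 5), -11) = Rational(-11, 5) ≈ -2.2000)
Function('r')(A) = Add(-1, Mul(Rational(-11, 5), Pow(A, Rational(1, 2))))
Add(Add(Function('r')(-42), 18552), 8641) = Add(Add(Add(-1, Mul(Rational(-11, 5), Pow(-42, Rational(1, 2)))), 18552), 8641) = Add(Add(Add(-1, Mul(Rational(-11, 5), Mul(I, Pow(42, Rational(1, 2))))), 18552), 8641) = Add(Add(Add(-1, Mul(Rational(-11, 5), I, Pow(42, Rational(1, 2)))), 18552), 8641) = Add(Add(18551, Mul(Rational(-11, 5), I, Pow(42, Rational(1, 2)))), 8641) = Add(27192, Mul(Rational(-11, 5), I, Pow(42, Rational(1, 2))))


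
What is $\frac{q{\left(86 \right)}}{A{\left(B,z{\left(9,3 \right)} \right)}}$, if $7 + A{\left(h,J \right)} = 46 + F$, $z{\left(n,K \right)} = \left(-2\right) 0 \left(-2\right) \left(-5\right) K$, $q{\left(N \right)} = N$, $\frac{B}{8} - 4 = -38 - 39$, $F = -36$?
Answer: $\frac{86}{3} \approx 28.667$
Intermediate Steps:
$B = -584$ ($B = 32 + 8 \left(-38 - 39\right) = 32 + 8 \left(-77\right) = 32 - 616 = -584$)
$z{\left(n,K \right)} = 0$ ($z{\left(n,K \right)} = 0 \left(-2\right) \left(-5\right) K = 0 \left(-5\right) K = 0 K = 0$)
$A{\left(h,J \right)} = 3$ ($A{\left(h,J \right)} = -7 + \left(46 - 36\right) = -7 + 10 = 3$)
$\frac{q{\left(86 \right)}}{A{\left(B,z{\left(9,3 \right)} \right)}} = \frac{86}{3}$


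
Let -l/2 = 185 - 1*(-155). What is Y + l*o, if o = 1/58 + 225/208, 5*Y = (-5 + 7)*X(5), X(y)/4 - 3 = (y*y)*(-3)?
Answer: -3251629/3770 ≈ -862.50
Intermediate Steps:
X(y) = 12 - 12*y² (X(y) = 12 + 4*((y*y)*(-3)) = 12 + 4*(y²*(-3)) = 12 + 4*(-3*y²) = 12 - 12*y²)
Y = -576/5 (Y = ((-5 + 7)*(12 - 12*5²))/5 = (2*(12 - 12*25))/5 = (2*(12 - 300))/5 = (2*(-288))/5 = (⅕)*(-576) = -576/5 ≈ -115.20)
l = -680 (l = -2*(185 - 1*(-155)) = -2*(185 + 155) = -2*340 = -680)
o = 6629/6032 (o = 1*(1/58) + 225*(1/208) = 1/58 + 225/208 = 6629/6032 ≈ 1.0990)
Y + l*o = -576/5 - 680*6629/6032 = -576/5 - 563465/754 = -3251629/3770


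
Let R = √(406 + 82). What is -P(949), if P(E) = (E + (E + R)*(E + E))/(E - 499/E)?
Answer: -570080433/300034 - 1801202*√122/450051 ≈ -1944.3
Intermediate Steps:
R = 2*√122 (R = √488 = 2*√122 ≈ 22.091)
P(E) = (E + 2*E*(E + 2*√122))/(E - 499/E) (P(E) = (E + (E + 2*√122)*(E + E))/(E - 499/E) = (E + (E + 2*√122)*(2*E))/(E - 499/E) = (E + 2*E*(E + 2*√122))/(E - 499/E))
-P(949) = -949²*(1 + 2*949 + 4*√122)/(-499 + 949²) = -900601*(1 + 1898 + 4*√122)/(-499 + 900601) = -900601*(1899 + 4*√122)/900102 = -(570080433/300034 + 1801202*√122/450051) = -570080433/300034 - 1801202*√122/450051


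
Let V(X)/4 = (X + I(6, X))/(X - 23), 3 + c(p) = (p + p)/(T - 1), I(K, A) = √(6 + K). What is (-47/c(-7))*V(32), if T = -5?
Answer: 3008/3 + 188*√3/3 ≈ 1111.2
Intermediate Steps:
c(p) = -3 - p/3 (c(p) = -3 + (p + p)/(-5 - 1) = -3 + (2*p)/(-6) = -3 + (2*p)*(-⅙) = -3 - p/3)
V(X) = 4*(X + 2*√3)/(-23 + X) (V(X) = 4*((X + √(6 + 6))/(X - 23)) = 4*((X + √12)/(-23 + X)) = 4*((X + 2*√3)/(-23 + X)) = 4*(X + 2*√3)/(-23 + X))
(-47/c(-7))*V(32) = (-47/(-3 - ⅓*(-7)))*(4*(32 + 2*√3)/(-23 + 32)) = (-47/(-3 + 7/3))*(4*(32 + 2*√3)/9) = (-47/(-⅔))*(4*(⅑)*(32 + 2*√3)) = (-47*(-3/2))*(128/9 + 8*√3/9) = 141*(128/9 + 8*√3/9)/2 = 3008/3 + 188*√3/3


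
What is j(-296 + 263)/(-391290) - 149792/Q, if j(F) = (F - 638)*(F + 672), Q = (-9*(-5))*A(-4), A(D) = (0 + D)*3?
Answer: 980727449/3521610 ≈ 278.49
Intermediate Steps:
A(D) = 3*D (A(D) = D*3 = 3*D)
Q = -540 (Q = (-9*(-5))*(3*(-4)) = 45*(-12) = -540)
j(F) = (-638 + F)*(672 + F)
j(-296 + 263)/(-391290) - 149792/Q = (-428736 + (-296 + 263)² + 34*(-296 + 263))/(-391290) - 149792/(-540) = (-428736 + (-33)² + 34*(-33))*(-1/391290) - 149792*(-1/540) = (-428736 + 1089 - 1122)*(-1/391290) + 37448/135 = -428769*(-1/391290) + 37448/135 = 142923/130430 + 37448/135 = 980727449/3521610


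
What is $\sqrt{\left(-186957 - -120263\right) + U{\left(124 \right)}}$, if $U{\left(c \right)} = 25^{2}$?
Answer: $3 i \sqrt{7341} \approx 257.04 i$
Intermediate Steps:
$U{\left(c \right)} = 625$
$\sqrt{\left(-186957 - -120263\right) + U{\left(124 \right)}} = \sqrt{\left(-186957 - -120263\right) + 625} = \sqrt{\left(-186957 + 120263\right) + 625} = \sqrt{-66694 + 625} = \sqrt{-66069} = 3 i \sqrt{7341}$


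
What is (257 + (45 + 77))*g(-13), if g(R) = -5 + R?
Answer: -6822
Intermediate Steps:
(257 + (45 + 77))*g(-13) = (257 + (45 + 77))*(-5 - 13) = (257 + 122)*(-18) = 379*(-18) = -6822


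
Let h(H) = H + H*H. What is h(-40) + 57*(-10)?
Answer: 990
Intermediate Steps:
h(H) = H + H**2
h(-40) + 57*(-10) = -40*(1 - 40) + 57*(-10) = -40*(-39) - 570 = 1560 - 570 = 990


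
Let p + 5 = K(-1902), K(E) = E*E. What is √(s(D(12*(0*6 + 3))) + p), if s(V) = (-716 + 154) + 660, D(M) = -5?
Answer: √3617697 ≈ 1902.0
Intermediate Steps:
K(E) = E²
p = 3617599 (p = -5 + (-1902)² = -5 + 3617604 = 3617599)
s(V) = 98 (s(V) = -562 + 660 = 98)
√(s(D(12*(0*6 + 3))) + p) = √(98 + 3617599) = √3617697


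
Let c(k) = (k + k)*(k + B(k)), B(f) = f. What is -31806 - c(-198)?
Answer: -188622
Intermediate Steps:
c(k) = 4*k**2 (c(k) = (k + k)*(k + k) = (2*k)*(2*k) = 4*k**2)
-31806 - c(-198) = -31806 - 4*(-198)**2 = -31806 - 4*39204 = -31806 - 1*156816 = -31806 - 156816 = -188622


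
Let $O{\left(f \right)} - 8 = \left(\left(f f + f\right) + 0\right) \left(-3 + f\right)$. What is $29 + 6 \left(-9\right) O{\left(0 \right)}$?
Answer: $-403$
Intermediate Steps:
$O{\left(f \right)} = 8 + \left(-3 + f\right) \left(f + f^{2}\right)$ ($O{\left(f \right)} = 8 + \left(\left(f f + f\right) + 0\right) \left(-3 + f\right) = 8 + \left(\left(f^{2} + f\right) + 0\right) \left(-3 + f\right) = 8 + \left(\left(f + f^{2}\right) + 0\right) \left(-3 + f\right) = 8 + \left(f + f^{2}\right) \left(-3 + f\right) = 8 + \left(-3 + f\right) \left(f + f^{2}\right)$)
$29 + 6 \left(-9\right) O{\left(0 \right)} = 29 + 6 \left(-9\right) \left(8 + 0^{3} - 0 - 2 \cdot 0^{2}\right) = 29 - 54 \left(8 + 0 + 0 - 0\right) = 29 - 54 \left(8 + 0 + 0 + 0\right) = 29 - 432 = -403$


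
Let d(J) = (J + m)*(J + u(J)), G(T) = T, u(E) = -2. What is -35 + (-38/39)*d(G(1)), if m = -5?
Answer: -1517/39 ≈ -38.897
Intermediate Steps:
d(J) = (-5 + J)*(-2 + J) (d(J) = (J - 5)*(J - 2) = (-5 + J)*(-2 + J))
-35 + (-38/39)*d(G(1)) = -35 + (-38/39)*(10 + 1² - 7*1) = -35 + (-38*1/39)*(10 + 1 - 7) = -35 - 38/39*4 = -35 - 152/39 = -1517/39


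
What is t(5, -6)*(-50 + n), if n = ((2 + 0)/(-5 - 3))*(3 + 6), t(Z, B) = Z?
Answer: -1045/4 ≈ -261.25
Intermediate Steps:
n = -9/4 (n = (2/(-8))*9 = (2*(-⅛))*9 = -¼*9 = -9/4 ≈ -2.2500)
t(5, -6)*(-50 + n) = 5*(-50 - 9/4) = 5*(-209/4) = -1045/4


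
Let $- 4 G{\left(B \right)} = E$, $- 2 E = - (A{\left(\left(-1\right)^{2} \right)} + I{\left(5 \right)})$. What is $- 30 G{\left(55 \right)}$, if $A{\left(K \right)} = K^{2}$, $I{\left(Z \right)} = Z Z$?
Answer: $\frac{195}{2} \approx 97.5$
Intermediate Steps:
$I{\left(Z \right)} = Z^{2}$
$E = 13$ ($E = - \frac{\left(-1\right) \left(\left(\left(-1\right)^{2}\right)^{2} + 5^{2}\right)}{2} = - \frac{\left(-1\right) \left(1^{2} + 25\right)}{2} = - \frac{\left(-1\right) \left(1 + 25\right)}{2} = - \frac{\left(-1\right) 26}{2} = \left(- \frac{1}{2}\right) \left(-26\right) = 13$)
$G{\left(B \right)} = - \frac{13}{4}$ ($G{\left(B \right)} = \left(- \frac{1}{4}\right) 13 = - \frac{13}{4}$)
$- 30 G{\left(55 \right)} = \left(-30\right) \left(- \frac{13}{4}\right) = \frac{195}{2}$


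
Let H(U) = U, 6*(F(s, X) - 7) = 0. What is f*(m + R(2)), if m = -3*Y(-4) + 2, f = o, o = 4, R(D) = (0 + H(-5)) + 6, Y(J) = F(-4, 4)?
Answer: -72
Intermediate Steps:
F(s, X) = 7 (F(s, X) = 7 + (1/6)*0 = 7 + 0 = 7)
Y(J) = 7
R(D) = 1 (R(D) = (0 - 5) + 6 = -5 + 6 = 1)
f = 4
m = -19 (m = -3*7 + 2 = -21 + 2 = -19)
f*(m + R(2)) = 4*(-19 + 1) = 4*(-18) = -72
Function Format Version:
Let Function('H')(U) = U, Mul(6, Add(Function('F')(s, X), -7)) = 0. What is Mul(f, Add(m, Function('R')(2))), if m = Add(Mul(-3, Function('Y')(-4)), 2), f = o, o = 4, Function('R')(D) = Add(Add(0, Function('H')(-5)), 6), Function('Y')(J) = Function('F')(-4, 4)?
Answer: -72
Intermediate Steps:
Function('F')(s, X) = 7 (Function('F')(s, X) = Add(7, Mul(Rational(1, 6), 0)) = Add(7, 0) = 7)
Function('Y')(J) = 7
Function('R')(D) = 1 (Function('R')(D) = Add(Add(0, -5), 6) = Add(-5, 6) = 1)
f = 4
m = -19 (m = Add(Mul(-3, 7), 2) = Add(-21, 2) = -19)
Mul(f, Add(m, Function('R')(2))) = Mul(4, Add(-19, 1)) = Mul(4, -18) = -72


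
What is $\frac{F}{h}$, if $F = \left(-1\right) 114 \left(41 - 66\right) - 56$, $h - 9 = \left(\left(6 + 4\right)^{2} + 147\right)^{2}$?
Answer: $\frac{1397}{30509} \approx 0.04579$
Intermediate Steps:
$h = 61018$ ($h = 9 + \left(\left(6 + 4\right)^{2} + 147\right)^{2} = 9 + \left(10^{2} + 147\right)^{2} = 9 + \left(100 + 147\right)^{2} = 9 + 247^{2} = 9 + 61009 = 61018$)
$F = 2794$ ($F = - 114 \left(41 - 66\right) - 56 = \left(-114\right) \left(-25\right) - 56 = 2850 - 56 = 2794$)
$\frac{F}{h} = \frac{2794}{61018} = 2794 \cdot \frac{1}{61018} = \frac{1397}{30509}$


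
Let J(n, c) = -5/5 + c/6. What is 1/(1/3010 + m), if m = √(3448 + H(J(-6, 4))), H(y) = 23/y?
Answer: -3010/30614077899 + 9060100*√3379/30614077899 ≈ 0.017203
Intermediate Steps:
J(n, c) = -1 + c/6 (J(n, c) = -5*⅕ + c*(⅙) = -1 + c/6)
m = √3379 (m = √(3448 + 23/(-1 + (⅙)*4)) = √(3448 + 23/(-1 + ⅔)) = √(3448 + 23/(-⅓)) = √(3448 + 23*(-3)) = √(3448 - 69) = √3379 ≈ 58.129)
1/(1/3010 + m) = 1/(1/3010 + √3379)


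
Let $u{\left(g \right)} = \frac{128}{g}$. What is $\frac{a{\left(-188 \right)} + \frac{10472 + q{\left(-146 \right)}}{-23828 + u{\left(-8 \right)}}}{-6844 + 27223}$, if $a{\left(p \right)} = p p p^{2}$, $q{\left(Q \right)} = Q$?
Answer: $\frac{1654771395181}{26995382} \approx 61298.0$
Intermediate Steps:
$a{\left(p \right)} = p^{4}$ ($a{\left(p \right)} = p^{2} p^{2} = p^{4}$)
$\frac{a{\left(-188 \right)} + \frac{10472 + q{\left(-146 \right)}}{-23828 + u{\left(-8 \right)}}}{-6844 + 27223} = \frac{\left(-188\right)^{4} + \frac{10472 - 146}{-23828 + \frac{128}{-8}}}{-6844 + 27223} = \frac{1249198336 + \frac{10326}{-23828 + 128 \left(- \frac{1}{8}\right)}}{20379} = \left(1249198336 + \frac{10326}{-23828 - 16}\right) \frac{1}{20379} = \left(1249198336 + \frac{10326}{-23844}\right) \frac{1}{20379} = \left(1249198336 + 10326 \left(- \frac{1}{23844}\right)\right) \frac{1}{20379} = \left(1249198336 - \frac{1721}{3974}\right) \frac{1}{20379} = \frac{4964314185543}{3974} \cdot \frac{1}{20379} = \frac{1654771395181}{26995382}$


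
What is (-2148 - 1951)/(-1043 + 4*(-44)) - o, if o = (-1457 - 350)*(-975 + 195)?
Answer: -1718127641/1219 ≈ -1.4095e+6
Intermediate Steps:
o = 1409460 (o = -1807*(-780) = 1409460)
(-2148 - 1951)/(-1043 + 4*(-44)) - o = (-2148 - 1951)/(-1043 + 4*(-44)) - 1*1409460 = -4099/(-1043 - 176) - 1409460 = -4099/(-1219) - 1409460 = -4099*(-1/1219) - 1409460 = 4099/1219 - 1409460 = -1718127641/1219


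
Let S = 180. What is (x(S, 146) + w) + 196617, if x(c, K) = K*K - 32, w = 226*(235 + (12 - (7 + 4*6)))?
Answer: 266717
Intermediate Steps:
w = 48816 (w = 226*(235 + (12 - (7 + 24))) = 226*(235 + (12 - 1*31)) = 226*(235 + (12 - 31)) = 226*(235 - 19) = 226*216 = 48816)
x(c, K) = -32 + K² (x(c, K) = K² - 32 = -32 + K²)
(x(S, 146) + w) + 196617 = ((-32 + 146²) + 48816) + 196617 = ((-32 + 21316) + 48816) + 196617 = (21284 + 48816) + 196617 = 70100 + 196617 = 266717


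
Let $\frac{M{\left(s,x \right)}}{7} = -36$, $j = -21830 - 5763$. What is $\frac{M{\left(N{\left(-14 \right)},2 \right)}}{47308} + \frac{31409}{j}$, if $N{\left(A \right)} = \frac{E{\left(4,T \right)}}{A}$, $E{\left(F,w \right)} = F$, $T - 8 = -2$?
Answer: $- \frac{373212602}{326342411} \approx -1.1436$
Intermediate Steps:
$T = 6$ ($T = 8 - 2 = 6$)
$j = -27593$
$N{\left(A \right)} = \frac{4}{A}$
$M{\left(s,x \right)} = -252$ ($M{\left(s,x \right)} = 7 \left(-36\right) = -252$)
$\frac{M{\left(N{\left(-14 \right)},2 \right)}}{47308} + \frac{31409}{j} = - \frac{252}{47308} + \frac{31409}{-27593} = \left(-252\right) \frac{1}{47308} + 31409 \left(- \frac{1}{27593}\right) = - \frac{63}{11827} - \frac{31409}{27593} = - \frac{373212602}{326342411}$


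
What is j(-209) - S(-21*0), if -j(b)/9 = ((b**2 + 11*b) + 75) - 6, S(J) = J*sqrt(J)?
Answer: -373059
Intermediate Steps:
S(J) = J**(3/2)
j(b) = -621 - 99*b - 9*b**2 (j(b) = -9*(((b**2 + 11*b) + 75) - 6) = -9*((75 + b**2 + 11*b) - 6) = -9*(69 + b**2 + 11*b) = -621 - 99*b - 9*b**2)
j(-209) - S(-21*0) = (-621 - 99*(-209) - 9*(-209)**2) - (-21*0)**(3/2) = (-621 + 20691 - 9*43681) - 0**(3/2) = (-621 + 20691 - 393129) - 1*0 = -373059 + 0 = -373059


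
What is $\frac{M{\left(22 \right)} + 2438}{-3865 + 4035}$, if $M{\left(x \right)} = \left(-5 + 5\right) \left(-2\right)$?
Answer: $\frac{1219}{85} \approx 14.341$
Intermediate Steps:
$M{\left(x \right)} = 0$ ($M{\left(x \right)} = 0 \left(-2\right) = 0$)
$\frac{M{\left(22 \right)} + 2438}{-3865 + 4035} = \frac{0 + 2438}{-3865 + 4035} = \frac{2438}{170} = 2438 \cdot \frac{1}{170} = \frac{1219}{85}$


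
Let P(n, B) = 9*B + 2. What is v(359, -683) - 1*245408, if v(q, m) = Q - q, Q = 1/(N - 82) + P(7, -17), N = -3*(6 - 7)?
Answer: -19427523/79 ≈ -2.4592e+5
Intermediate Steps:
N = 3 (N = -3*(-1) = 3)
P(n, B) = 2 + 9*B
Q = -11930/79 (Q = 1/(3 - 82) + (2 + 9*(-17)) = 1/(-79) + (2 - 153) = -1/79 - 151 = -11930/79 ≈ -151.01)
v(q, m) = -11930/79 - q
v(359, -683) - 1*245408 = (-11930/79 - 1*359) - 1*245408 = (-11930/79 - 359) - 245408 = -40291/79 - 245408 = -19427523/79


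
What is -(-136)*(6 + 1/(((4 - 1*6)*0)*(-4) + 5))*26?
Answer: 109616/5 ≈ 21923.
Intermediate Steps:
-(-136)*(6 + 1/(((4 - 1*6)*0)*(-4) + 5))*26 = -(-136)*(6 + 1/(((4 - 6)*0)*(-4) + 5))*26 = -(-136)*(6 + 1/(-2*0*(-4) + 5))*26 = -(-136)*(6 + 1/(0*(-4) + 5))*26 = -(-136)*(6 + 1/(0 + 5))*26 = -(-136)*(6 + 1/5)*26 = -(-136)*31/5*26 = -34*(-124/5)*26 = (4216/5)*26 = 109616/5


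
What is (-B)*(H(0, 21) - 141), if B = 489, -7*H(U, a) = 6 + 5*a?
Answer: 536922/7 ≈ 76703.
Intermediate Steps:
H(U, a) = -6/7 - 5*a/7 (H(U, a) = -(6 + 5*a)/7 = -6/7 - 5*a/7)
(-B)*(H(0, 21) - 141) = (-1*489)*((-6/7 - 5/7*21) - 141) = -489*((-6/7 - 15) - 141) = -489*(-111/7 - 141) = -489*(-1098/7) = 536922/7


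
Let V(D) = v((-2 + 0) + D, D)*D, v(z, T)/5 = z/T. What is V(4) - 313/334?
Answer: 3027/334 ≈ 9.0629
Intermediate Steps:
v(z, T) = 5*z/T (v(z, T) = 5*(z/T) = 5*z/T)
V(D) = -10 + 5*D (V(D) = (5*((-2 + 0) + D)/D)*D = (5*(-2 + D)/D)*D = -10 + 5*D)
V(4) - 313/334 = (-10 + 5*4) - 313/334 = (-10 + 20) - 313/334 = 10 - 1*313/334 = 10 - 313/334 = 3027/334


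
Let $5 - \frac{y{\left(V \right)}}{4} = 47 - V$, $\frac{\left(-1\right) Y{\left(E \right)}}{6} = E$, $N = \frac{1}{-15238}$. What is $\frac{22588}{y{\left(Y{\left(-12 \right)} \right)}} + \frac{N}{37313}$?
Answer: $\frac{802686453647}{4264316205} \approx 188.23$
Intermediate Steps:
$N = - \frac{1}{15238} \approx -6.5625 \cdot 10^{-5}$
$Y{\left(E \right)} = - 6 E$
$y{\left(V \right)} = -168 + 4 V$ ($y{\left(V \right)} = 20 - 4 \left(47 - V\right) = 20 + \left(-188 + 4 V\right) = -168 + 4 V$)
$\frac{22588}{y{\left(Y{\left(-12 \right)} \right)}} + \frac{N}{37313} = \frac{22588}{-168 + 4 \left(\left(-6\right) \left(-12\right)\right)} - \frac{1}{15238 \cdot 37313} = \frac{22588}{-168 + 4 \cdot 72} - \frac{1}{568575494} = \frac{22588}{-168 + 288} - \frac{1}{568575494} = \frac{22588}{120} - \frac{1}{568575494} = 22588 \cdot \frac{1}{120} - \frac{1}{568575494} = \frac{5647}{30} - \frac{1}{568575494} = \frac{802686453647}{4264316205}$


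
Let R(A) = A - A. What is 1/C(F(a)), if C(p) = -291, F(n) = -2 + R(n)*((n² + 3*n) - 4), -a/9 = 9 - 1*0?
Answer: -1/291 ≈ -0.0034364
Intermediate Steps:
R(A) = 0
a = -81 (a = -9*(9 - 1*0) = -9*(9 + 0) = -9*9 = -81)
F(n) = -2 (F(n) = -2 + 0*((n² + 3*n) - 4) = -2 + 0*(-4 + n² + 3*n) = -2 + 0 = -2)
1/C(F(a)) = 1/(-291) = -1/291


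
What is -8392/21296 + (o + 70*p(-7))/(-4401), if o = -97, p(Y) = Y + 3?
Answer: -3613075/11715462 ≈ -0.30840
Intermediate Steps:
p(Y) = 3 + Y
-8392/21296 + (o + 70*p(-7))/(-4401) = -8392/21296 + (-97 + 70*(3 - 7))/(-4401) = -8392*1/21296 + (-97 + 70*(-4))*(-1/4401) = -1049/2662 + (-97 - 280)*(-1/4401) = -1049/2662 - 377*(-1/4401) = -1049/2662 + 377/4401 = -3613075/11715462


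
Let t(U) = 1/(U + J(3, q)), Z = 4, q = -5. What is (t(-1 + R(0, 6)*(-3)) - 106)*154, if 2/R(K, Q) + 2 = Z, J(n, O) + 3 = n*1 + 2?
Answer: -16401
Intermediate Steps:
J(n, O) = -1 + n (J(n, O) = -3 + (n*1 + 2) = -3 + (n + 2) = -3 + (2 + n) = -1 + n)
R(K, Q) = 1 (R(K, Q) = 2/(-2 + 4) = 2/2 = 2*(½) = 1)
t(U) = 1/(2 + U) (t(U) = 1/(U + (-1 + 3)) = 1/(U + 2) = 1/(2 + U))
(t(-1 + R(0, 6)*(-3)) - 106)*154 = (1/(2 + (-1 + 1*(-3))) - 106)*154 = (1/(2 + (-1 - 3)) - 106)*154 = (1/(2 - 4) - 106)*154 = (1/(-2) - 106)*154 = (-½ - 106)*154 = -213/2*154 = -16401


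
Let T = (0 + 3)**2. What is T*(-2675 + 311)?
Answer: -21276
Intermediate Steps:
T = 9 (T = 3**2 = 9)
T*(-2675 + 311) = 9*(-2675 + 311) = 9*(-2364) = -21276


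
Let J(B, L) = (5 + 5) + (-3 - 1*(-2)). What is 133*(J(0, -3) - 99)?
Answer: -11970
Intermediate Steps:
J(B, L) = 9 (J(B, L) = 10 + (-3 + 2) = 10 - 1 = 9)
133*(J(0, -3) - 99) = 133*(9 - 99) = 133*(-90) = -11970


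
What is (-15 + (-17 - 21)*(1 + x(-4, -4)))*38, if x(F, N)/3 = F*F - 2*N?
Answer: -105982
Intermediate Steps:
x(F, N) = -6*N + 3*F² (x(F, N) = 3*(F*F - 2*N) = 3*(F² - 2*N) = -6*N + 3*F²)
(-15 + (-17 - 21)*(1 + x(-4, -4)))*38 = (-15 + (-17 - 21)*(1 + (-6*(-4) + 3*(-4)²)))*38 = (-15 - 38*(1 + (24 + 3*16)))*38 = (-15 - 38*(1 + (24 + 48)))*38 = (-15 - 38*(1 + 72))*38 = (-15 - 38*73)*38 = (-15 - 2774)*38 = -2789*38 = -105982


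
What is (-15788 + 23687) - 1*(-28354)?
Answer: 36253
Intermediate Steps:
(-15788 + 23687) - 1*(-28354) = 7899 + 28354 = 36253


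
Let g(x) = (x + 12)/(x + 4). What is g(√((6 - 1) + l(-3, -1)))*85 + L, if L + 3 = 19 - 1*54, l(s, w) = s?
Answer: 1689/7 - 340*√2/7 ≈ 172.60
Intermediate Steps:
g(x) = (12 + x)/(4 + x)
L = -38 (L = -3 + (19 - 1*54) = -3 + (19 - 54) = -3 - 35 = -38)
g(√((6 - 1) + l(-3, -1)))*85 + L = ((12 + √((6 - 1) - 3))/(4 + √((6 - 1) - 3)))*85 - 38 = ((12 + √(5 - 3))/(4 + √(5 - 3)))*85 - 38 = ((12 + √2)/(4 + √2))*85 - 38 = 85*(12 + √2)/(4 + √2) - 38 = -38 + 85*(12 + √2)/(4 + √2)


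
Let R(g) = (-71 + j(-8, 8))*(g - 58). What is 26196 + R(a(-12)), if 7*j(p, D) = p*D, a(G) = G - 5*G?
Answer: 188982/7 ≈ 26997.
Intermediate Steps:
a(G) = -4*G
j(p, D) = D*p/7 (j(p, D) = (p*D)/7 = (D*p)/7 = D*p/7)
R(g) = 32538/7 - 561*g/7 (R(g) = (-71 + (1/7)*8*(-8))*(g - 58) = (-71 - 64/7)*(-58 + g) = -561*(-58 + g)/7 = 32538/7 - 561*g/7)
26196 + R(a(-12)) = 26196 + (32538/7 - (-2244)*(-12)/7) = 26196 + (32538/7 - 561/7*48) = 26196 + (32538/7 - 26928/7) = 26196 + 5610/7 = 188982/7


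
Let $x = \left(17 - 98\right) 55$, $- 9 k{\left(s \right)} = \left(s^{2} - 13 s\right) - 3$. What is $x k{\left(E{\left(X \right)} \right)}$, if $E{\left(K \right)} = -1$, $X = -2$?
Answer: $5445$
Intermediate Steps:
$k{\left(s \right)} = \frac{1}{3} - \frac{s^{2}}{9} + \frac{13 s}{9}$ ($k{\left(s \right)} = - \frac{\left(s^{2} - 13 s\right) - 3}{9} = - \frac{-3 + s^{2} - 13 s}{9} = \frac{1}{3} - \frac{s^{2}}{9} + \frac{13 s}{9}$)
$x = -4455$ ($x = \left(-81\right) 55 = -4455$)
$x k{\left(E{\left(X \right)} \right)} = - 4455 \left(\frac{1}{3} - \frac{\left(-1\right)^{2}}{9} + \frac{13}{9} \left(-1\right)\right) = - 4455 \left(\frac{1}{3} - \frac{1}{9} - \frac{13}{9}\right) = \left(-4455\right) \left(- \frac{11}{9}\right) = 5445$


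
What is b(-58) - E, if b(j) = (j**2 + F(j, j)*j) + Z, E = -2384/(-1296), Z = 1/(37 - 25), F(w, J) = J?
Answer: 2179303/324 ≈ 6726.2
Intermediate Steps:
Z = 1/12 ≈ 0.083333
E = 149/81 (E = -2384*(-1/1296) = 149/81 ≈ 1.8395)
b(j) = 1/12 + 2*j**2 (b(j) = (j**2 + j*j) + 1/12 = (j**2 + j**2) + 1/12 = 2*j**2 + 1/12 = 1/12 + 2*j**2)
b(-58) - E = (1/12 + 2*(-58)**2) - 1*149/81 = (1/12 + 2*3364) - 149/81 = (1/12 + 6728) - 149/81 = 80737/12 - 149/81 = 2179303/324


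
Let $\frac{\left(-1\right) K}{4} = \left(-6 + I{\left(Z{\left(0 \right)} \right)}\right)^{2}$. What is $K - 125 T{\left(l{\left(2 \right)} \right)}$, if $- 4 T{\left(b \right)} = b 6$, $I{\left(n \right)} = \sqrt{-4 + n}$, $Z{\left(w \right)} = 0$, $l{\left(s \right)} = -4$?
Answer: $-878 + 96 i \approx -878.0 + 96.0 i$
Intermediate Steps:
$T{\left(b \right)} = - \frac{3 b}{2}$ ($T{\left(b \right)} = - \frac{b 6}{4} = - \frac{6 b}{4} = - \frac{3 b}{2}$)
$K = - 4 \left(-6 + 2 i\right)^{2}$ ($K = - 4 \left(-6 + \sqrt{-4 + 0}\right)^{2} = - 4 \left(-6 + \sqrt{-4}\right)^{2} = - 4 \left(-6 + 2 i\right)^{2} \approx -128.0 + 96.0 i$)
$K - 125 T{\left(l{\left(2 \right)} \right)} = \left(-128 + 96 i\right) - 125 \left(\left(- \frac{3}{2}\right) \left(-4\right)\right) = \left(-128 + 96 i\right) - 750 = -878 + 96 i$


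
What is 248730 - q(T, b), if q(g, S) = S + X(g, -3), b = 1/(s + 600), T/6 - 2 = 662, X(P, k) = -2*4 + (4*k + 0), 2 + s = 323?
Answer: 229098749/921 ≈ 2.4875e+5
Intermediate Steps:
s = 321 (s = -2 + 323 = 321)
X(P, k) = -8 + 4*k
T = 3984 (T = 12 + 6*662 = 12 + 3972 = 3984)
b = 1/921 (b = 1/(321 + 600) = 1/921 ≈ 0.0010858)
q(g, S) = -20 + S (q(g, S) = S + (-8 + 4*(-3)) = S + (-8 - 12) = S - 20 = -20 + S)
248730 - q(T, b) = 248730 - (-20 + 1/921) = 248730 - 1*(-18419/921) = 248730 + 18419/921 = 229098749/921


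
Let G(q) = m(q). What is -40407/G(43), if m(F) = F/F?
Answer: -40407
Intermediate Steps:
m(F) = 1
G(q) = 1
-40407/G(43) = -40407/1 = -40407*1 = -40407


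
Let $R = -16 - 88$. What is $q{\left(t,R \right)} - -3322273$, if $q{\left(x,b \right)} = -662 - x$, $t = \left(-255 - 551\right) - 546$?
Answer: $3322963$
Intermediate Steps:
$R = -104$ ($R = -16 - 88 = -104$)
$t = -1352$ ($t = -806 - 546 = -1352$)
$q{\left(t,R \right)} - -3322273 = \left(-662 - -1352\right) - -3322273 = \left(-662 + 1352\right) + 3322273 = 690 + 3322273 = 3322963$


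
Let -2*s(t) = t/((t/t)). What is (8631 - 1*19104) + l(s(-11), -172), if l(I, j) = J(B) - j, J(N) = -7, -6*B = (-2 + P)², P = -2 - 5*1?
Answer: -10308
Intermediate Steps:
P = -7 (P = -2 - 5 = -7)
s(t) = -t/2 (s(t) = -t/(2*(t/t)) = -t/(2*1) = -t/2)
B = -27/2 (B = -(-2 - 7)²/6 = -⅙*(-9)² = -⅙*81 = -27/2 ≈ -13.500)
l(I, j) = -7 - j
(8631 - 1*19104) + l(s(-11), -172) = (8631 - 1*19104) + (-7 - 1*(-172)) = (8631 - 19104) + (-7 + 172) = -10473 + 165 = -10308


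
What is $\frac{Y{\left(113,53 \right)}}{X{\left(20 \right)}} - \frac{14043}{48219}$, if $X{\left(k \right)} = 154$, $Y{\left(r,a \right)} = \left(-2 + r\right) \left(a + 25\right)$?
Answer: $\frac{69219580}{1237621} \approx 55.93$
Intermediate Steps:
$Y{\left(r,a \right)} = \left(-2 + r\right) \left(25 + a\right)$
$\frac{Y{\left(113,53 \right)}}{X{\left(20 \right)}} - \frac{14043}{48219} = \frac{-50 - 106 + 25 \cdot 113 + 53 \cdot 113}{154} - \frac{14043}{48219} = \left(-50 - 106 + 2825 + 5989\right) \frac{1}{154} - \frac{4681}{16073} = 8658 \cdot \frac{1}{154} - \frac{4681}{16073} = \frac{4329}{77} - \frac{4681}{16073} = \frac{69219580}{1237621}$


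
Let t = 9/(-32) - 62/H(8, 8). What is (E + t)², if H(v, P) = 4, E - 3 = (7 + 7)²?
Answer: 34374769/1024 ≈ 33569.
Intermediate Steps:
E = 199 (E = 3 + (7 + 7)² = 3 + 14² = 3 + 196 = 199)
t = -505/32 (t = 9/(-32) - 62/4 = 9*(-1/32) - 62*¼ = -9/32 - 31/2 = -505/32 ≈ -15.781)
(E + t)² = (199 - 505/32)² = (5863/32)² = 34374769/1024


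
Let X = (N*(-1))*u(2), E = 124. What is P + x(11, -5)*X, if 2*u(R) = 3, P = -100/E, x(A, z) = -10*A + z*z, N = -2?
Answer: -7930/31 ≈ -255.81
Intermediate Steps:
x(A, z) = z² - 10*A (x(A, z) = -10*A + z² = z² - 10*A)
P = -25/31 (P = -100/124 = -100*1/124 = -25/31 ≈ -0.80645)
u(R) = 3/2 (u(R) = (½)*3 = 3/2)
X = 3 (X = -2*(-1)*(3/2) = 2*(3/2) = 3)
P + x(11, -5)*X = -25/31 + ((-5)² - 10*11)*3 = -25/31 + (25 - 110)*3 = -25/31 - 85*3 = -25/31 - 255 = -7930/31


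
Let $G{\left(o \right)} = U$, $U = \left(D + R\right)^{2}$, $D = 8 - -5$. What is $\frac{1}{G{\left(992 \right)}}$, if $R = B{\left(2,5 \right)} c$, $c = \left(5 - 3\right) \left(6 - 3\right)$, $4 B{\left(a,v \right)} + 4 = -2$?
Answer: $\frac{1}{16} \approx 0.0625$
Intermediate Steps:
$B{\left(a,v \right)} = - \frac{3}{2}$ ($B{\left(a,v \right)} = -1 + \frac{1}{4} \left(-2\right) = -1 - \frac{1}{2} = - \frac{3}{2}$)
$D = 13$ ($D = 8 + 5 = 13$)
$c = 6$ ($c = 2 \cdot 3 = 6$)
$R = -9$ ($R = \left(- \frac{3}{2}\right) 6 = -9$)
$U = 16$ ($U = \left(13 - 9\right)^{2} = 4^{2} = 16$)
$G{\left(o \right)} = 16$
$\frac{1}{G{\left(992 \right)}} = \frac{1}{16}$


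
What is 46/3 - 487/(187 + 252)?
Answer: 18733/1317 ≈ 14.224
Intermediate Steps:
46/3 - 487/(187 + 252) = 46*(⅓) - 487/439 = 46/3 - 487*1/439 = 46/3 - 487/439 = 18733/1317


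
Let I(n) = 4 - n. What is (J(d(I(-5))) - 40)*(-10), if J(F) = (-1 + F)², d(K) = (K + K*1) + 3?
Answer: -3600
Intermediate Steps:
d(K) = 3 + 2*K (d(K) = (K + K) + 3 = 2*K + 3 = 3 + 2*K)
(J(d(I(-5))) - 40)*(-10) = ((-1 + (3 + 2*(4 - 1*(-5))))² - 40)*(-10) = ((-1 + (3 + 2*(4 + 5)))² - 40)*(-10) = ((-1 + (3 + 2*9))² - 40)*(-10) = ((-1 + (3 + 18))² - 40)*(-10) = ((-1 + 21)² - 40)*(-10) = (20² - 40)*(-10) = (400 - 40)*(-10) = 360*(-10) = -3600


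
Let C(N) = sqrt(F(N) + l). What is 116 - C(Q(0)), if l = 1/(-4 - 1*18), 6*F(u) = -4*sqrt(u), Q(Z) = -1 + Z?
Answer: 116 - sqrt(-198 - 2904*I)/66 ≈ 115.44 + 0.59736*I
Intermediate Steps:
F(u) = -2*sqrt(u)/3 (F(u) = (-4*sqrt(u))/6 = -2*sqrt(u)/3)
l = -1/22 (l = 1/(-4 - 18) = 1/(-22) = -1/22 ≈ -0.045455)
C(N) = sqrt(-1/22 - 2*sqrt(N)/3) (C(N) = sqrt(-2*sqrt(N)/3 - 1/22) = sqrt(-1/22 - 2*sqrt(N)/3))
116 - C(Q(0)) = 116 - sqrt(-198 - 2904*sqrt(-1 + 0))/66 = 116 - sqrt(-198 - 2904*I)/66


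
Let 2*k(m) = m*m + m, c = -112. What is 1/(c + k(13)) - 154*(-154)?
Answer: 498035/21 ≈ 23716.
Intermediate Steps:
k(m) = m/2 + m²/2 (k(m) = (m*m + m)/2 = (m² + m)/2 = (m + m²)/2 = m/2 + m²/2)
1/(c + k(13)) - 154*(-154) = 1/(-112 + (½)*13*(1 + 13)) - 154*(-154) = 1/(-112 + (½)*13*14) + 23716 = 1/(-112 + 91) + 23716 = 1/(-21) + 23716 = -1/21 + 23716 = 498035/21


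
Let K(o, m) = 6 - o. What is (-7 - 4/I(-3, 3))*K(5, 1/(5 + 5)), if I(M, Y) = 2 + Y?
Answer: -39/5 ≈ -7.8000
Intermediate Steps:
(-7 - 4/I(-3, 3))*K(5, 1/(5 + 5)) = (-7 - 4/(2 + 3))*(6 - 1*5) = (-7 - 4/5)*(6 - 5) = (-7 - 4*⅕)*1 = (-7 - ⅘)*1 = -39/5*1 = -39/5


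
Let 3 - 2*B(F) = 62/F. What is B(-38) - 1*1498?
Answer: -28418/19 ≈ -1495.7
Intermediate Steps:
B(F) = 3/2 - 31/F
B(-38) - 1*1498 = (3/2 - 31/(-38)) - 1*1498 = (3/2 - 31*(-1/38)) - 1498 = (3/2 + 31/38) - 1498 = 44/19 - 1498 = -28418/19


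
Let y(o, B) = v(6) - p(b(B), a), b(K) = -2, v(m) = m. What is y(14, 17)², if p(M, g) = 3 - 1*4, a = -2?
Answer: 49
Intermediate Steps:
p(M, g) = -1 (p(M, g) = 3 - 4 = -1)
y(o, B) = 7 (y(o, B) = 6 - 1*(-1) = 6 + 1 = 7)
y(14, 17)² = 7² = 49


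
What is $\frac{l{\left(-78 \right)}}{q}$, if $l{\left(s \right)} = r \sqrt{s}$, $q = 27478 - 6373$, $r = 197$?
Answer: $\frac{197 i \sqrt{78}}{21105} \approx 0.082438 i$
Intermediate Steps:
$q = 21105$ ($q = 27478 - 6373 = 21105$)
$l{\left(s \right)} = 197 \sqrt{s}$
$\frac{l{\left(-78 \right)}}{q} = \frac{197 \sqrt{-78}}{21105} = 197 i \sqrt{78} \cdot \frac{1}{21105} = \frac{197 i \sqrt{78}}{21105}$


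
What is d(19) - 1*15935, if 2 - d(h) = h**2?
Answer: -16294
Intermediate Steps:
d(h) = 2 - h**2
d(19) - 1*15935 = (2 - 1*19**2) - 1*15935 = (2 - 1*361) - 15935 = (2 - 361) - 15935 = -359 - 15935 = -16294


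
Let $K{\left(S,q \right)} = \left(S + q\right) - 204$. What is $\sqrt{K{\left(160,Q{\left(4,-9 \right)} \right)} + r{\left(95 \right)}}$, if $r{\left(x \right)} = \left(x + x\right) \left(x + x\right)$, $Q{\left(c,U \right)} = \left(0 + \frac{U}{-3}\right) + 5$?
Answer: $28 \sqrt{46} \approx 189.91$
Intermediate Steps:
$Q{\left(c,U \right)} = 5 - \frac{U}{3}$ ($Q{\left(c,U \right)} = \left(0 + U \left(- \frac{1}{3}\right)\right) + 5 = \left(0 - \frac{U}{3}\right) + 5 = - \frac{U}{3} + 5 = 5 - \frac{U}{3}$)
$K{\left(S,q \right)} = -204 + S + q$
$r{\left(x \right)} = 4 x^{2}$ ($r{\left(x \right)} = 2 x 2 x = 4 x^{2}$)
$\sqrt{K{\left(160,Q{\left(4,-9 \right)} \right)} + r{\left(95 \right)}} = \sqrt{\left(-204 + 160 + \left(5 - -3\right)\right) + 4 \cdot 95^{2}} = \sqrt{\left(-204 + 160 + \left(5 + 3\right)\right) + 4 \cdot 9025} = \sqrt{\left(-204 + 160 + 8\right) + 36100} = \sqrt{-36 + 36100} = \sqrt{36064} = 28 \sqrt{46}$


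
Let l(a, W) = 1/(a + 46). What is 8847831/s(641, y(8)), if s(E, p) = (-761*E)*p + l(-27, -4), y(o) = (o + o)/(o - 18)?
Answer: 840543945/74145757 ≈ 11.336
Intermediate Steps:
l(a, W) = 1/(46 + a)
y(o) = 2*o/(-18 + o) (y(o) = (2*o)/(-18 + o) = 2*o/(-18 + o))
s(E, p) = 1/19 - 761*E*p (s(E, p) = (-761*E)*p + 1/(46 - 27) = -761*E*p + 1/19 = 1/19 - 761*E*p)
8847831/s(641, y(8)) = 8847831/(1/19 - 761*641*2*8/(-18 + 8)) = 8847831/(1/19 - 761*641*2*8/(-10)) = 8847831/(1/19 - 761*641*2*8*(-⅒)) = 8847831/(1/19 - 761*641*(-8/5)) = 8847831/(1/19 + 3902408/5) = 8847831/(74145757/95) = 8847831*(95/74145757) = 840543945/74145757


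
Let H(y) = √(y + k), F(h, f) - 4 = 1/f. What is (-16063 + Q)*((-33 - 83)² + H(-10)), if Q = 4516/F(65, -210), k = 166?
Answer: -168583455632/839 - 25056994*√39/839 ≈ -2.0112e+8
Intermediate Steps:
F(h, f) = 4 + 1/f
H(y) = √(166 + y) (H(y) = √(y + 166) = √(166 + y))
Q = 948360/839 (Q = 4516/(4 + 1/(-210)) = 4516/(4 - 1/210) = 4516/(839/210) = 4516*(210/839) = 948360/839 ≈ 1130.3)
(-16063 + Q)*((-33 - 83)² + H(-10)) = (-16063 + 948360/839)*((-33 - 83)² + √(166 - 10)) = -12528497*((-116)² + √156)/839 = -12528497*(13456 + 2*√39)/839 = -168583455632/839 - 25056994*√39/839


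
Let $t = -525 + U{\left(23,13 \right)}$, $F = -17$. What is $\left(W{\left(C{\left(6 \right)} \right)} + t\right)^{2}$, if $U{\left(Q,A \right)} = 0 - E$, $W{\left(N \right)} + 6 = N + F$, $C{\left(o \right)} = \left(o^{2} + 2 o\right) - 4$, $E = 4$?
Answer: $258064$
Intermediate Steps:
$C{\left(o \right)} = -4 + o^{2} + 2 o$
$W{\left(N \right)} = -23 + N$ ($W{\left(N \right)} = -6 + \left(N - 17\right) = -6 + \left(-17 + N\right) = -23 + N$)
$U{\left(Q,A \right)} = -4$ ($U{\left(Q,A \right)} = 0 - 4 = -4$)
$t = -529$ ($t = -525 - 4 = -529$)
$\left(W{\left(C{\left(6 \right)} \right)} + t\right)^{2} = \left(\left(-23 + \left(-4 + 6^{2} + 2 \cdot 6\right)\right) - 529\right)^{2} = \left(\left(-23 + \left(-4 + 36 + 12\right)\right) - 529\right)^{2} = \left(\left(-23 + 44\right) - 529\right)^{2} = \left(21 - 529\right)^{2} = \left(-508\right)^{2} = 258064$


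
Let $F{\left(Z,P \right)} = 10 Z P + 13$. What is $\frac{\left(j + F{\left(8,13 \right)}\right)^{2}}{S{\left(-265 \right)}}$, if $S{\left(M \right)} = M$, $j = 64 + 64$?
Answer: $- \frac{1394761}{265} \approx -5263.3$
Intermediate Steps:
$j = 128$
$F{\left(Z,P \right)} = 13 + 10 P Z$ ($F{\left(Z,P \right)} = 10 P Z + 13 = 13 + 10 P Z$)
$\frac{\left(j + F{\left(8,13 \right)}\right)^{2}}{S{\left(-265 \right)}} = \frac{\left(128 + \left(13 + 10 \cdot 13 \cdot 8\right)\right)^{2}}{-265} = \left(128 + \left(13 + 1040\right)\right)^{2} \left(- \frac{1}{265}\right) = \left(128 + 1053\right)^{2} \left(- \frac{1}{265}\right) = 1181^{2} \left(- \frac{1}{265}\right) = 1394761 \left(- \frac{1}{265}\right) = - \frac{1394761}{265}$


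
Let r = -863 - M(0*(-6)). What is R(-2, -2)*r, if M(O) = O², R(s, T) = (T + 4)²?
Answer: -3452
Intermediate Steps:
R(s, T) = (4 + T)²
r = -863 (r = -863 - (0*(-6))² = -863 - 1*0² = -863 - 1*0 = -863 + 0 = -863)
R(-2, -2)*r = (4 - 2)²*(-863) = 2²*(-863) = 4*(-863) = -3452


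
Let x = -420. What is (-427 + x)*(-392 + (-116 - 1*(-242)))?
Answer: 225302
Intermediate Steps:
(-427 + x)*(-392 + (-116 - 1*(-242))) = (-427 - 420)*(-392 + (-116 - 1*(-242))) = -847*(-392 + (-116 + 242)) = -847*(-392 + 126) = -847*(-266) = 225302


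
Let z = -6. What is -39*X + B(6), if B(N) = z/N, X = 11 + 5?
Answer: -625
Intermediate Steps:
X = 16
B(N) = -6/N
-39*X + B(6) = -39*16 - 6/6 = -624 - 6*1/6 = -624 - 1 = -625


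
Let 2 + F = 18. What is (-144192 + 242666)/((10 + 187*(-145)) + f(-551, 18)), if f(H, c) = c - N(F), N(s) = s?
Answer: -98474/27103 ≈ -3.6333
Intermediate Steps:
F = 16 (F = -2 + 18 = 16)
f(H, c) = -16 + c (f(H, c) = c - 1*16 = c - 16 = -16 + c)
(-144192 + 242666)/((10 + 187*(-145)) + f(-551, 18)) = (-144192 + 242666)/((10 + 187*(-145)) + (-16 + 18)) = 98474/((10 - 27115) + 2) = 98474/(-27105 + 2) = 98474/(-27103) = 98474*(-1/27103) = -98474/27103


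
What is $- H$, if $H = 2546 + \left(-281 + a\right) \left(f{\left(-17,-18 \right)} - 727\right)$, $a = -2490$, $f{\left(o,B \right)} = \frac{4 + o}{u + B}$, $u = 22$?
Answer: $- \frac{8104275}{4} \approx -2.0261 \cdot 10^{6}$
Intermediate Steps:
$f{\left(o,B \right)} = \frac{4 + o}{22 + B}$
$H = \frac{8104275}{4}$ ($H = 2546 + \left(-281 - 2490\right) \left(\frac{4 - 17}{22 - 18} - 727\right) = 2546 - 2771 \left(\frac{1}{4} \left(-13\right) - 727\right) = 2546 - 2771 \left(- \frac{13}{4} - 727\right) = 2546 - - \frac{8094091}{4} = 2546 + \frac{8094091}{4} = \frac{8104275}{4} \approx 2.0261 \cdot 10^{6}$)
$- H = \left(-1\right) \frac{8104275}{4} = - \frac{8104275}{4}$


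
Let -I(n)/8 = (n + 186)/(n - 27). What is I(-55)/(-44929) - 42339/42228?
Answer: -26004777881/25929244764 ≈ -1.0029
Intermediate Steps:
I(n) = -8*(186 + n)/(-27 + n) (I(n) = -8*(n + 186)/(n - 27) = -8*(186 + n)/(-27 + n))
I(-55)/(-44929) - 42339/42228 = (8*(-186 - 1*(-55))/(-27 - 55))/(-44929) - 42339/42228 = (8*(-186 + 55)/(-82))*(-1/44929) - 42339*1/42228 = (8*(-1/82)*(-131))*(-1/44929) - 14113/14076 = (524/41)*(-1/44929) - 14113/14076 = -524/1842089 - 14113/14076 = -26004777881/25929244764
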